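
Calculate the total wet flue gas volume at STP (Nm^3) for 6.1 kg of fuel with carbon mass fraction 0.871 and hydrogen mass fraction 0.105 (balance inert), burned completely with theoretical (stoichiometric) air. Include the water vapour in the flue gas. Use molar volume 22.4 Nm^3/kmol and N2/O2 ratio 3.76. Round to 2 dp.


Per kg fuel: CO2 = (C/12 kmol)*22.4 = (0.871/12)*22.4 = 1.62587 Nm^3
Per kg fuel: H2O = (H/2 kmol)*22.4 = (0.105/2)*22.4 = 1.17600 Nm^3
O2 needed per kg fuel = C/12 + H/4 = 0.871/12 + 0.105/4 = 0.09883333 kmol
Per kg fuel: N2 = O2*3.76*22.4 = 0.09883333*3.76*22.4 = 8.32414 Nm^3
Total per kg = 1.62587 + 1.17600 + 8.32414 = 11.12601 Nm^3
Total = 11.12601 * 6.1 = 67.87 Nm^3


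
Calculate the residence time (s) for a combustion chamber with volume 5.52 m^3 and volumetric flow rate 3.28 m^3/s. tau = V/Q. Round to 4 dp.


tau = V / Q_flow
tau = 5.52 / 3.28 = 1.6829 s


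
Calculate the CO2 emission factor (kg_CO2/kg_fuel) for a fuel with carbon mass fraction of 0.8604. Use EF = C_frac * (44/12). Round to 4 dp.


EF = C_frac * (M_CO2 / M_C)
EF = 0.8604 * (44/12)
EF = 0.8604 * 3.666667 = 3.1548 kg_CO2/kg_fuel


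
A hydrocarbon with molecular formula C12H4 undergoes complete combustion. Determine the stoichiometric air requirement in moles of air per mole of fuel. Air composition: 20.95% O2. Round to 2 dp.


Balanced combustion: C12H4 + 13 O2 -> 12 CO2 + 2 H2O
O2 needed = C + H/4 = 12 + 4/4 = 13.00 moles
Air moles = O2 / 0.2095 = 13.00 / 0.2095 = 62.05 moles air


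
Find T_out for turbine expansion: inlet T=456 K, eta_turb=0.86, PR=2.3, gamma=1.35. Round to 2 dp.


T_out = T_in * (1 - eta * (1 - PR^(-(gamma-1)/gamma)))
Exponent = -(1.35-1)/1.35 = -0.25925926
PR^exp = 2.3^(-0.25925926) = 0.80578413
Factor = 1 - 0.86*(1 - 0.80578413) = 0.83297435
T_out = 456 * 0.83297435 = 379.84 K


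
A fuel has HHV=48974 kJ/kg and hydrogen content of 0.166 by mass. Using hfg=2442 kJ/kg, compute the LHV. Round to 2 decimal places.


LHV = HHV - hfg * 9 * H
Water correction = 2442 * 9 * 0.166 = 3648.348 kJ/kg
LHV = 48974 - 3648.348 = 45325.65 kJ/kg


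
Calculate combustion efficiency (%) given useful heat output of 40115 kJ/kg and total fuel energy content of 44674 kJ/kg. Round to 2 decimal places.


Efficiency = (Q_useful / Q_fuel) * 100
Efficiency = (40115 / 44674) * 100
Efficiency = 0.8979 * 100 = 89.79%


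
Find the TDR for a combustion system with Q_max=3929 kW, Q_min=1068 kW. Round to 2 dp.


TDR = Q_max / Q_min
TDR = 3929 / 1068 = 3.68


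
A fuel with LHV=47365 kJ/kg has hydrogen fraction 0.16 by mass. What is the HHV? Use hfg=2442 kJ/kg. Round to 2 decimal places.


HHV = LHV + hfg * 9 * H
Water addition = 2442 * 9 * 0.16 = 3516.480 kJ/kg
HHV = 47365 + 3516.480 = 50881.48 kJ/kg


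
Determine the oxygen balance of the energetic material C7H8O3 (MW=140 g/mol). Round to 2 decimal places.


OB = -1600 * (2C + H/2 - O) / MW
Inner = 2*7 + 8/2 - 3 = 15.00
OB = -1600 * 15.00 / 140 = -171.43%


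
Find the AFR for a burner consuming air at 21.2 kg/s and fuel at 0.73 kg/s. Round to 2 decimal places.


AFR = m_air / m_fuel
AFR = 21.2 / 0.73 = 29.04


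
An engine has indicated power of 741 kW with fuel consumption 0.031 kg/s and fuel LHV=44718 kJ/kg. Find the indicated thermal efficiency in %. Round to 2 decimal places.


eta_ith = (IP / (mf * LHV)) * 100
Denominator = 0.031 * 44718 = 1386.2580 kW
eta_ith = (741 / 1386.2580) * 100 = 53.45%


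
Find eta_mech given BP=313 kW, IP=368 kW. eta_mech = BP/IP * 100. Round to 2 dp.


eta_mech = (BP / IP) * 100
Ratio = 313 / 368 = 0.8505
eta_mech = 0.8505 * 100 = 85.05%


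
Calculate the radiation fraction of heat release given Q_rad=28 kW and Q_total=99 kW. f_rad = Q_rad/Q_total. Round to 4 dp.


f_rad = Q_rad / Q_total
f_rad = 28 / 99 = 0.2828


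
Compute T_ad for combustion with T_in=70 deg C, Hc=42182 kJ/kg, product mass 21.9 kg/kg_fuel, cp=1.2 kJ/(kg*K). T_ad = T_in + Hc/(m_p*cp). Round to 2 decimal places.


T_ad = T_in + Hc / (m_p * cp)
Denominator = 21.9 * 1.2 = 26.2800
Temperature rise = 42182 / 26.2800 = 1605.10 K
T_ad = 70 + 1605.10 = 1675.10 deg C


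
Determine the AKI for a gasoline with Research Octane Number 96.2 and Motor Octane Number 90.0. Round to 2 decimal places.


AKI = (RON + MON) / 2
AKI = (96.2 + 90.0) / 2
AKI = 186.2 / 2 = 93.10


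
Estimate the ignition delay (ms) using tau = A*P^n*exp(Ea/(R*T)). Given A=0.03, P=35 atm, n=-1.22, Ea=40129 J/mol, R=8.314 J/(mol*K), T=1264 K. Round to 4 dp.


tau = A * P^n * exp(Ea/(R*T))
P^n = 35^(-1.22) = 0.01306884
Ea/(R*T) = 40129/(8.314*1264) = 3.818574
exp(Ea/(R*T)) = 45.539236
tau = 0.03 * 0.01306884 * 45.539236 = 0.0179 ms


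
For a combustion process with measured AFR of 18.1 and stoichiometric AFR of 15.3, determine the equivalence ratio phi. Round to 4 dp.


phi = AFR_stoich / AFR_actual
phi = 15.3 / 18.1 = 0.8453


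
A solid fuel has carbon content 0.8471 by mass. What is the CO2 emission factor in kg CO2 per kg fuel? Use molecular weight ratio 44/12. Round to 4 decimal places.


EF = C_frac * (M_CO2 / M_C)
EF = 0.8471 * (44/12)
EF = 0.8471 * 3.666667 = 3.1060 kg_CO2/kg_fuel


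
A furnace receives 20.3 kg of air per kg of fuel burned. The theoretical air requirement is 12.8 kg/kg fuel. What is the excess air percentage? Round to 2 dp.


Excess air = actual - stoichiometric = 20.3 - 12.8 = 7.50 kg/kg fuel
Excess air % = (excess / stoich) * 100 = (7.50 / 12.8) * 100 = 58.59%


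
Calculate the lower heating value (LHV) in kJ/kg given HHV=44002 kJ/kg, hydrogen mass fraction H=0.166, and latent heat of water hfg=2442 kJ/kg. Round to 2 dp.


LHV = HHV - hfg * 9 * H
Water correction = 2442 * 9 * 0.166 = 3648.348 kJ/kg
LHV = 44002 - 3648.348 = 40353.65 kJ/kg


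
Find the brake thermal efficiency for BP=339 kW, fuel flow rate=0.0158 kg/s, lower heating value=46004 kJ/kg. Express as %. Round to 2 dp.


eta_BTE = (BP / (mf * LHV)) * 100
Denominator = 0.0158 * 46004 = 726.8632 kW
eta_BTE = (339 / 726.8632) * 100 = 46.64%


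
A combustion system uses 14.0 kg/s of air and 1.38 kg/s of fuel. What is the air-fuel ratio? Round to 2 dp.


AFR = m_air / m_fuel
AFR = 14.0 / 1.38 = 10.14


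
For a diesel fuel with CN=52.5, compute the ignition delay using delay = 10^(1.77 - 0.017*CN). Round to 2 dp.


delay = 10^(1.77 - 0.017*CN)
Exponent = 1.77 - 0.017*52.5 = 0.8775
delay = 10^0.8775 = 7.54 ms


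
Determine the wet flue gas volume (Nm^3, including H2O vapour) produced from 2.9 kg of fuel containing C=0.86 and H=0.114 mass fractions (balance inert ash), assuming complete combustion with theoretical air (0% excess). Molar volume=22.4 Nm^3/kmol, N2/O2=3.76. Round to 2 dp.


Per kg fuel: CO2 = (C/12 kmol)*22.4 = (0.86/12)*22.4 = 1.60533 Nm^3
Per kg fuel: H2O = (H/2 kmol)*22.4 = (0.114/2)*22.4 = 1.27680 Nm^3
O2 needed per kg fuel = C/12 + H/4 = 0.86/12 + 0.114/4 = 0.10016667 kmol
Per kg fuel: N2 = O2*3.76*22.4 = 0.10016667*3.76*22.4 = 8.43644 Nm^3
Total per kg = 1.60533 + 1.27680 + 8.43644 = 11.31857 Nm^3
Total = 11.31857 * 2.9 = 32.82 Nm^3


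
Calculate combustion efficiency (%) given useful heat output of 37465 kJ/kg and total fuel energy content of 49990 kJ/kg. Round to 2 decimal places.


Efficiency = (Q_useful / Q_fuel) * 100
Efficiency = (37465 / 49990) * 100
Efficiency = 0.7494 * 100 = 74.94%


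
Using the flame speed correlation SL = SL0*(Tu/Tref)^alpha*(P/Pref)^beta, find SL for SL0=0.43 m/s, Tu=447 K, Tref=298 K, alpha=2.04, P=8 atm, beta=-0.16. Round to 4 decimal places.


SL = SL0 * (Tu/Tref)^alpha * (P/Pref)^beta
T ratio = 447/298 = 1.50000000
(T ratio)^alpha = 1.50000000^2.04 = 2.286789
(P/Pref)^beta = 8^(-0.16) = 0.716978
SL = 0.43 * 2.286789 * 0.716978 = 0.7050 m/s


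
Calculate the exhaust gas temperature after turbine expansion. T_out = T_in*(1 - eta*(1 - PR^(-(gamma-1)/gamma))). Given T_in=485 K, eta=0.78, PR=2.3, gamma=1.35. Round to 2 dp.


T_out = T_in * (1 - eta * (1 - PR^(-(gamma-1)/gamma)))
Exponent = -(1.35-1)/1.35 = -0.25925926
PR^exp = 2.3^(-0.25925926) = 0.80578413
Factor = 1 - 0.78*(1 - 0.80578413) = 0.84851162
T_out = 485 * 0.84851162 = 411.53 K


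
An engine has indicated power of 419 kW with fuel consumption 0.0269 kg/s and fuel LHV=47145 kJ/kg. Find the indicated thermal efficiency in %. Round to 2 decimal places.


eta_ith = (IP / (mf * LHV)) * 100
Denominator = 0.0269 * 47145 = 1268.2005 kW
eta_ith = (419 / 1268.2005) * 100 = 33.04%


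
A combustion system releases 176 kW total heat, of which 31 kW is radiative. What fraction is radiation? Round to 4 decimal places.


f_rad = Q_rad / Q_total
f_rad = 31 / 176 = 0.1761


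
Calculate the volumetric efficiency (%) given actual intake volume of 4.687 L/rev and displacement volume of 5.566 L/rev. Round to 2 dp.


eta_v = (V_actual / V_disp) * 100
Ratio = 4.687 / 5.566 = 0.8421
eta_v = 0.8421 * 100 = 84.21%


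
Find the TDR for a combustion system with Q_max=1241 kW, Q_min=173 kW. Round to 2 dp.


TDR = Q_max / Q_min
TDR = 1241 / 173 = 7.17


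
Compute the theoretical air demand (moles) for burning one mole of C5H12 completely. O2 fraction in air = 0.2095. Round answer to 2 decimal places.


Balanced combustion: C5H12 + 8 O2 -> 5 CO2 + 6 H2O
O2 needed = C + H/4 = 5 + 12/4 = 8.00 moles
Air moles = O2 / 0.2095 = 8.00 / 0.2095 = 38.19 moles air


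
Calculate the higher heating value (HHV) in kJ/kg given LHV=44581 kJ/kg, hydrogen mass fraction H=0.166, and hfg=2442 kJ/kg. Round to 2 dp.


HHV = LHV + hfg * 9 * H
Water addition = 2442 * 9 * 0.166 = 3648.348 kJ/kg
HHV = 44581 + 3648.348 = 48229.35 kJ/kg


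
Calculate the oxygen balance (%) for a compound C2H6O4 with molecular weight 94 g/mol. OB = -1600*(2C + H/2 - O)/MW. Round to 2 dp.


OB = -1600 * (2C + H/2 - O) / MW
Inner = 2*2 + 6/2 - 4 = 3.00
OB = -1600 * 3.00 / 94 = -51.06%


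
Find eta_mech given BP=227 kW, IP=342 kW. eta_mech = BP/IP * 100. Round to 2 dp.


eta_mech = (BP / IP) * 100
Ratio = 227 / 342 = 0.6637
eta_mech = 0.6637 * 100 = 66.37%


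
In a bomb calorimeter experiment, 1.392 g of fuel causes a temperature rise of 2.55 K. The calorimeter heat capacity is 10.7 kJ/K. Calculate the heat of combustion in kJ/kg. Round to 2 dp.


Hc = C_cal * delta_T / m_fuel
Q_released = 10.7 * 2.55 = 27.2850 kJ
m_fuel = 1.392 g = 1.392/1000 kg = 0.001392 kg
Hc = 27.2850 / 0.001392 = 19601.29 kJ/kg


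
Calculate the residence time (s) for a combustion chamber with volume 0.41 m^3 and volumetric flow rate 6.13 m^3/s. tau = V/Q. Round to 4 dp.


tau = V / Q_flow
tau = 0.41 / 6.13 = 0.0669 s


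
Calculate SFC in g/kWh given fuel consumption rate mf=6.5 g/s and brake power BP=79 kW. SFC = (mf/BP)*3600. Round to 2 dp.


SFC = (mf / BP) * 3600
Rate = 6.5 / 79 = 0.082278 g/(s*kW)
SFC = 0.082278 * 3600 = 296.20 g/kWh


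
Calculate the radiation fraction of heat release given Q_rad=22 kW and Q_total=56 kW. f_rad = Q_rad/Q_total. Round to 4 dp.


f_rad = Q_rad / Q_total
f_rad = 22 / 56 = 0.3929


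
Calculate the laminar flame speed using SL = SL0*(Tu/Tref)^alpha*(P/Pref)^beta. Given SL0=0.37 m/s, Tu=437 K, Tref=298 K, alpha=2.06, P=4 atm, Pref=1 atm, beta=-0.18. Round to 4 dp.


SL = SL0 * (Tu/Tref)^alpha * (P/Pref)^beta
T ratio = 437/298 = 1.46644295
(T ratio)^alpha = 1.46644295^2.06 = 2.200423
(P/Pref)^beta = 4^(-0.18) = 0.779165
SL = 0.37 * 2.200423 * 0.779165 = 0.6344 m/s


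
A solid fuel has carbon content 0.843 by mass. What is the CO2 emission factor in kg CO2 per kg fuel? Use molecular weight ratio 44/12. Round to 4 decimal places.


EF = C_frac * (M_CO2 / M_C)
EF = 0.843 * (44/12)
EF = 0.843 * 3.666667 = 3.0910 kg_CO2/kg_fuel


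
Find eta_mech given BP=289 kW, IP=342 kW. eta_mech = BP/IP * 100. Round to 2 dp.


eta_mech = (BP / IP) * 100
Ratio = 289 / 342 = 0.8450
eta_mech = 0.8450 * 100 = 84.50%


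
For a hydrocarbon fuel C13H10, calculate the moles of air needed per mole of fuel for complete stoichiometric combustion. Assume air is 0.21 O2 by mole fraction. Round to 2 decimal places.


Balanced combustion: C13H10 + 15.5 O2 -> 13 CO2 + 5 H2O
O2 needed = C + H/4 = 13 + 10/4 = 15.50 moles
Air moles = O2 / 0.21 = 15.50 / 0.21 = 73.81 moles air


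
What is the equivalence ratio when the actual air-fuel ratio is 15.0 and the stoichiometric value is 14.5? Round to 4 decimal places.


phi = AFR_stoich / AFR_actual
phi = 14.5 / 15.0 = 0.9667


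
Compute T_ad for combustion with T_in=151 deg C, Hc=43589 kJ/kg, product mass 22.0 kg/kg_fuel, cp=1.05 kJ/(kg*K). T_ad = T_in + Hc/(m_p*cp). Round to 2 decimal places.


T_ad = T_in + Hc / (m_p * cp)
Denominator = 22.0 * 1.05 = 23.1000
Temperature rise = 43589 / 23.1000 = 1886.97 K
T_ad = 151 + 1886.97 = 2037.97 deg C


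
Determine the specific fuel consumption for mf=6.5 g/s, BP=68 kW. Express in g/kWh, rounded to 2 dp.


SFC = (mf / BP) * 3600
Rate = 6.5 / 68 = 0.095588 g/(s*kW)
SFC = 0.095588 * 3600 = 344.12 g/kWh


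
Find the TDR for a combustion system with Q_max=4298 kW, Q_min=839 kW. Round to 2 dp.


TDR = Q_max / Q_min
TDR = 4298 / 839 = 5.12


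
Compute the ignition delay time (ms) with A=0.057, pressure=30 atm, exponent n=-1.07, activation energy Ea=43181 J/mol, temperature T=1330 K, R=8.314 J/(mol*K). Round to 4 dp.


tau = A * P^n * exp(Ea/(R*T))
P^n = 30^(-1.07) = 0.02627122
Ea/(R*T) = 43181/(8.314*1330) = 3.905090
exp(Ea/(R*T)) = 49.654543
tau = 0.057 * 0.02627122 * 49.654543 = 0.0744 ms


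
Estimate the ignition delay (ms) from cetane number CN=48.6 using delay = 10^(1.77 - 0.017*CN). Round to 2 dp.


delay = 10^(1.77 - 0.017*CN)
Exponent = 1.77 - 0.017*48.6 = 0.9438
delay = 10^0.9438 = 8.79 ms


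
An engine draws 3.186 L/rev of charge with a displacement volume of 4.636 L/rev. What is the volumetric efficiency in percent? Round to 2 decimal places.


eta_v = (V_actual / V_disp) * 100
Ratio = 3.186 / 4.636 = 0.6872
eta_v = 0.6872 * 100 = 68.72%


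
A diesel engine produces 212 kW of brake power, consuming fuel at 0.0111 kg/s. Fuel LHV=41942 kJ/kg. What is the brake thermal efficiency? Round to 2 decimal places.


eta_BTE = (BP / (mf * LHV)) * 100
Denominator = 0.0111 * 41942 = 465.5562 kW
eta_BTE = (212 / 465.5562) * 100 = 45.54%


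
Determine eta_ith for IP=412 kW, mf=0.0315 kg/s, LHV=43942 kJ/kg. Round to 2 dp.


eta_ith = (IP / (mf * LHV)) * 100
Denominator = 0.0315 * 43942 = 1384.1730 kW
eta_ith = (412 / 1384.1730) * 100 = 29.77%


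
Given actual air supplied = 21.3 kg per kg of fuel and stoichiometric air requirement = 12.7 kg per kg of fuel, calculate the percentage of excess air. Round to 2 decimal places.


Excess air = actual - stoichiometric = 21.3 - 12.7 = 8.60 kg/kg fuel
Excess air % = (excess / stoich) * 100 = (8.60 / 12.7) * 100 = 67.72%


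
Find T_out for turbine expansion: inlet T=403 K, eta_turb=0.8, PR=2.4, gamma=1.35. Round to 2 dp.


T_out = T_in * (1 - eta * (1 - PR^(-(gamma-1)/gamma)))
Exponent = -(1.35-1)/1.35 = -0.25925926
PR^exp = 2.4^(-0.25925926) = 0.79694200
Factor = 1 - 0.8*(1 - 0.79694200) = 0.83755360
T_out = 403 * 0.83755360 = 337.53 K


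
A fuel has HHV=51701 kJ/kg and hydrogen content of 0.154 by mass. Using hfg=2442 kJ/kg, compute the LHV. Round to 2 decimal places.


LHV = HHV - hfg * 9 * H
Water correction = 2442 * 9 * 0.154 = 3384.612 kJ/kg
LHV = 51701 - 3384.612 = 48316.39 kJ/kg


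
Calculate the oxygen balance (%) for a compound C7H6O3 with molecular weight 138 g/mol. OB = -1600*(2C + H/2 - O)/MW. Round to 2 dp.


OB = -1600 * (2C + H/2 - O) / MW
Inner = 2*7 + 6/2 - 3 = 14.00
OB = -1600 * 14.00 / 138 = -162.32%


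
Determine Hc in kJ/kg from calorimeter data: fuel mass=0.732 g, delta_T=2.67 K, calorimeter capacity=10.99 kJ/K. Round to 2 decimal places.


Hc = C_cal * delta_T / m_fuel
Q_released = 10.99 * 2.67 = 29.3433 kJ
m_fuel = 0.732 g = 0.732/1000 kg = 0.000732 kg
Hc = 29.3433 / 0.000732 = 40086.48 kJ/kg


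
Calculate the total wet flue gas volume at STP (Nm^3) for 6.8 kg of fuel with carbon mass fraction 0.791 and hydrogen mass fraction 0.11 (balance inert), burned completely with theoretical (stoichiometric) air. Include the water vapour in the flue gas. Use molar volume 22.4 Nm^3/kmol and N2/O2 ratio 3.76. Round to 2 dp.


Per kg fuel: CO2 = (C/12 kmol)*22.4 = (0.791/12)*22.4 = 1.47653 Nm^3
Per kg fuel: H2O = (H/2 kmol)*22.4 = (0.11/2)*22.4 = 1.23200 Nm^3
O2 needed per kg fuel = C/12 + H/4 = 0.791/12 + 0.11/4 = 0.09341667 kmol
Per kg fuel: N2 = O2*3.76*22.4 = 0.09341667*3.76*22.4 = 7.86793 Nm^3
Total per kg = 1.47653 + 1.23200 + 7.86793 = 10.57646 Nm^3
Total = 10.57646 * 6.8 = 71.92 Nm^3


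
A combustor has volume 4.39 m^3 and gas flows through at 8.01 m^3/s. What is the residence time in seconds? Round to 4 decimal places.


tau = V / Q_flow
tau = 4.39 / 8.01 = 0.5481 s


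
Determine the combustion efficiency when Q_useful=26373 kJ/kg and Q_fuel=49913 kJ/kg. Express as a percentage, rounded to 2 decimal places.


Efficiency = (Q_useful / Q_fuel) * 100
Efficiency = (26373 / 49913) * 100
Efficiency = 0.5284 * 100 = 52.84%


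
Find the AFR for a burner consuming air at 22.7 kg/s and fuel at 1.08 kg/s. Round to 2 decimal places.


AFR = m_air / m_fuel
AFR = 22.7 / 1.08 = 21.02


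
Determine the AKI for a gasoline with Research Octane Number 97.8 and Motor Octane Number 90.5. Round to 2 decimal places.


AKI = (RON + MON) / 2
AKI = (97.8 + 90.5) / 2
AKI = 188.3 / 2 = 94.15


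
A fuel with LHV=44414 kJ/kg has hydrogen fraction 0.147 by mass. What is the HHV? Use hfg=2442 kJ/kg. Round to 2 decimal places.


HHV = LHV + hfg * 9 * H
Water addition = 2442 * 9 * 0.147 = 3230.766 kJ/kg
HHV = 44414 + 3230.766 = 47644.77 kJ/kg


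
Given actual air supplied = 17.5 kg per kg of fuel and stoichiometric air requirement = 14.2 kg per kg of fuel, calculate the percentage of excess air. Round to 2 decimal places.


Excess air = actual - stoichiometric = 17.5 - 14.2 = 3.30 kg/kg fuel
Excess air % = (excess / stoich) * 100 = (3.30 / 14.2) * 100 = 23.24%


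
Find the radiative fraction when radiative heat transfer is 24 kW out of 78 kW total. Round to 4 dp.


f_rad = Q_rad / Q_total
f_rad = 24 / 78 = 0.3077


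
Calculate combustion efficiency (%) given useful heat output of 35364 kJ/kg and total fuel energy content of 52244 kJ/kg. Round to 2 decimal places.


Efficiency = (Q_useful / Q_fuel) * 100
Efficiency = (35364 / 52244) * 100
Efficiency = 0.6769 * 100 = 67.69%


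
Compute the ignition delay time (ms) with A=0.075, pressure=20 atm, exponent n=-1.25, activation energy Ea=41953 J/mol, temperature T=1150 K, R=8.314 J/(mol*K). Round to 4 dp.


tau = A * P^n * exp(Ea/(R*T))
P^n = 20^(-1.25) = 0.02364354
Ea/(R*T) = 41953/(8.314*1150) = 4.387884
exp(Ea/(R*T)) = 80.469984
tau = 0.075 * 0.02364354 * 80.469984 = 0.1427 ms


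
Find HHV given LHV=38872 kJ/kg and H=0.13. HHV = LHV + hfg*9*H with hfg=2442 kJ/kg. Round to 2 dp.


HHV = LHV + hfg * 9 * H
Water addition = 2442 * 9 * 0.13 = 2857.140 kJ/kg
HHV = 38872 + 2857.140 = 41729.14 kJ/kg


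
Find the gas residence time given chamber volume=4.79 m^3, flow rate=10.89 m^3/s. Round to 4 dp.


tau = V / Q_flow
tau = 4.79 / 10.89 = 0.4399 s


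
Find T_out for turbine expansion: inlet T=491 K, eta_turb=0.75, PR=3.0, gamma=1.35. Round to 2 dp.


T_out = T_in * (1 - eta * (1 - PR^(-(gamma-1)/gamma)))
Exponent = -(1.35-1)/1.35 = -0.25925926
PR^exp = 3.0^(-0.25925926) = 0.75214556
Factor = 1 - 0.75*(1 - 0.75214556) = 0.81410917
T_out = 491 * 0.81410917 = 399.73 K


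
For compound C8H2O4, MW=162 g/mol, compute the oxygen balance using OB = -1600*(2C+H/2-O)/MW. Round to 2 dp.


OB = -1600 * (2C + H/2 - O) / MW
Inner = 2*8 + 2/2 - 4 = 13.00
OB = -1600 * 13.00 / 162 = -128.40%


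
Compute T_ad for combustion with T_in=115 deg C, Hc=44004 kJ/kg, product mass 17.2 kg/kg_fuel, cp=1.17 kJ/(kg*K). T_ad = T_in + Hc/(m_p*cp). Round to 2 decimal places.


T_ad = T_in + Hc / (m_p * cp)
Denominator = 17.2 * 1.17 = 20.1240
Temperature rise = 44004 / 20.1240 = 2186.64 K
T_ad = 115 + 2186.64 = 2301.64 deg C


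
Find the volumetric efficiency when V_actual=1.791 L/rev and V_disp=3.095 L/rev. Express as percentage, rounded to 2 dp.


eta_v = (V_actual / V_disp) * 100
Ratio = 1.791 / 3.095 = 0.5787
eta_v = 0.5787 * 100 = 57.87%


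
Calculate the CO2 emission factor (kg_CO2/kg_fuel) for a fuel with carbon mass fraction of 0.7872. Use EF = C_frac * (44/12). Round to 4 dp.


EF = C_frac * (M_CO2 / M_C)
EF = 0.7872 * (44/12)
EF = 0.7872 * 3.666667 = 2.8864 kg_CO2/kg_fuel


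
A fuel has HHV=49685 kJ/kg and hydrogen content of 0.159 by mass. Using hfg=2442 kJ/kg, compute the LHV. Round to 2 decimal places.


LHV = HHV - hfg * 9 * H
Water correction = 2442 * 9 * 0.159 = 3494.502 kJ/kg
LHV = 49685 - 3494.502 = 46190.50 kJ/kg


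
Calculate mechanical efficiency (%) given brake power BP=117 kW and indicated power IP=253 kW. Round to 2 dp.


eta_mech = (BP / IP) * 100
Ratio = 117 / 253 = 0.4625
eta_mech = 0.4625 * 100 = 46.25%


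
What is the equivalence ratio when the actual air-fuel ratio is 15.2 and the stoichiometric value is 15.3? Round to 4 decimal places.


phi = AFR_stoich / AFR_actual
phi = 15.3 / 15.2 = 1.0066


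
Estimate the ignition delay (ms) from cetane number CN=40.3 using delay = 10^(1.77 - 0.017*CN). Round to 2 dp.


delay = 10^(1.77 - 0.017*CN)
Exponent = 1.77 - 0.017*40.3 = 1.0849
delay = 10^1.0849 = 12.16 ms


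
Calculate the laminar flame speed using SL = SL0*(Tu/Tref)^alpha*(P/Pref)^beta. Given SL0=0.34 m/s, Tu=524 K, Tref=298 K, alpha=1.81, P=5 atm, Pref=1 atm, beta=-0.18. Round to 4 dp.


SL = SL0 * (Tu/Tref)^alpha * (P/Pref)^beta
T ratio = 524/298 = 1.75838926
(T ratio)^alpha = 1.75838926^1.81 = 2.777526
(P/Pref)^beta = 5^(-0.18) = 0.748489
SL = 0.34 * 2.777526 * 0.748489 = 0.7068 m/s


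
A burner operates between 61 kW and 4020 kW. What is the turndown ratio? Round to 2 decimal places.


TDR = Q_max / Q_min
TDR = 4020 / 61 = 65.90


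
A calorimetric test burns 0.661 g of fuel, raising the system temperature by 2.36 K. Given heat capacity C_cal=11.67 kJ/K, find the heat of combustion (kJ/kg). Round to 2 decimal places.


Hc = C_cal * delta_T / m_fuel
Q_released = 11.67 * 2.36 = 27.5412 kJ
m_fuel = 0.661 g = 0.661/1000 kg = 0.000661 kg
Hc = 27.5412 / 0.000661 = 41665.96 kJ/kg


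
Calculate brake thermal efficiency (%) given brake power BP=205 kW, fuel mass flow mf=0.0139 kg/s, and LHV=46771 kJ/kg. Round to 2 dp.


eta_BTE = (BP / (mf * LHV)) * 100
Denominator = 0.0139 * 46771 = 650.1169 kW
eta_BTE = (205 / 650.1169) * 100 = 31.53%


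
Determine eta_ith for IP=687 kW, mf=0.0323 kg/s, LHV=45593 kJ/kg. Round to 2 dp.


eta_ith = (IP / (mf * LHV)) * 100
Denominator = 0.0323 * 45593 = 1472.6539 kW
eta_ith = (687 / 1472.6539) * 100 = 46.65%


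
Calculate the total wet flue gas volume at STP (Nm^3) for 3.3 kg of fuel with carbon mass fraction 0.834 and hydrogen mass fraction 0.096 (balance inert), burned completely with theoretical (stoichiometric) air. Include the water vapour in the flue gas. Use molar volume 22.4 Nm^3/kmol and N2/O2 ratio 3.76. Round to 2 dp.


Per kg fuel: CO2 = (C/12 kmol)*22.4 = (0.834/12)*22.4 = 1.55680 Nm^3
Per kg fuel: H2O = (H/2 kmol)*22.4 = (0.096/2)*22.4 = 1.07520 Nm^3
O2 needed per kg fuel = C/12 + H/4 = 0.834/12 + 0.096/4 = 0.09350000 kmol
Per kg fuel: N2 = O2*3.76*22.4 = 0.09350000*3.76*22.4 = 7.87494 Nm^3
Total per kg = 1.55680 + 1.07520 + 7.87494 = 10.50694 Nm^3
Total = 10.50694 * 3.3 = 34.67 Nm^3


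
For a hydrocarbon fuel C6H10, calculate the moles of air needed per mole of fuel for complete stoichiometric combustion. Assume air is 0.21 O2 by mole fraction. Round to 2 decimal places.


Balanced combustion: C6H10 + 8.5 O2 -> 6 CO2 + 5 H2O
O2 needed = C + H/4 = 6 + 10/4 = 8.50 moles
Air moles = O2 / 0.21 = 8.50 / 0.21 = 40.48 moles air


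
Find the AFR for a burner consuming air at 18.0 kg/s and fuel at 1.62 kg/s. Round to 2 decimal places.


AFR = m_air / m_fuel
AFR = 18.0 / 1.62 = 11.11


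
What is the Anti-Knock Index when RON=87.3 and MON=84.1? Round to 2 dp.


AKI = (RON + MON) / 2
AKI = (87.3 + 84.1) / 2
AKI = 171.4 / 2 = 85.70


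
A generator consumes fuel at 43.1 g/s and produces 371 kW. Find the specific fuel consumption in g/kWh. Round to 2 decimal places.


SFC = (mf / BP) * 3600
Rate = 43.1 / 371 = 0.116173 g/(s*kW)
SFC = 0.116173 * 3600 = 418.22 g/kWh


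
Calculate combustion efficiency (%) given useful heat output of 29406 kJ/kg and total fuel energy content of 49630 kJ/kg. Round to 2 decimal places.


Efficiency = (Q_useful / Q_fuel) * 100
Efficiency = (29406 / 49630) * 100
Efficiency = 0.5925 * 100 = 59.25%


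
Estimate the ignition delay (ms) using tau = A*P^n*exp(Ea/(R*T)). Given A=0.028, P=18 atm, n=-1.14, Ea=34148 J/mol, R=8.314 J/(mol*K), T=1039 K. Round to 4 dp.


tau = A * P^n * exp(Ea/(R*T))
P^n = 18^(-1.14) = 0.03706716
Ea/(R*T) = 34148/(8.314*1039) = 3.953117
exp(Ea/(R*T)) = 52.097519
tau = 0.028 * 0.03706716 * 52.097519 = 0.0541 ms


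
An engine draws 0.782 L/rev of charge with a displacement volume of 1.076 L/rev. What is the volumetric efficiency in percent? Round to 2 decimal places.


eta_v = (V_actual / V_disp) * 100
Ratio = 0.782 / 1.076 = 0.7268
eta_v = 0.7268 * 100 = 72.68%


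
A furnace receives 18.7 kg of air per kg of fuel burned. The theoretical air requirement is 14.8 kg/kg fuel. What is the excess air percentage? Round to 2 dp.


Excess air = actual - stoichiometric = 18.7 - 14.8 = 3.90 kg/kg fuel
Excess air % = (excess / stoich) * 100 = (3.90 / 14.8) * 100 = 26.35%


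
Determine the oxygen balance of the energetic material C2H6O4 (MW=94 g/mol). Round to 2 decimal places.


OB = -1600 * (2C + H/2 - O) / MW
Inner = 2*2 + 6/2 - 4 = 3.00
OB = -1600 * 3.00 / 94 = -51.06%


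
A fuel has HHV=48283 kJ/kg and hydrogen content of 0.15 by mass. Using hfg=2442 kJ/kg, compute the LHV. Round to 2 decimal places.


LHV = HHV - hfg * 9 * H
Water correction = 2442 * 9 * 0.15 = 3296.700 kJ/kg
LHV = 48283 - 3296.700 = 44986.30 kJ/kg


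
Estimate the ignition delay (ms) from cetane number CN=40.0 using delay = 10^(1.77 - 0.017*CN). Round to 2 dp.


delay = 10^(1.77 - 0.017*CN)
Exponent = 1.77 - 0.017*40.0 = 1.0900
delay = 10^1.0900 = 12.30 ms


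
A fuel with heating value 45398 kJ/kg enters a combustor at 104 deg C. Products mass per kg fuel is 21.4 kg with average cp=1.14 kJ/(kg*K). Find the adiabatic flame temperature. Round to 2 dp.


T_ad = T_in + Hc / (m_p * cp)
Denominator = 21.4 * 1.14 = 24.3960
Temperature rise = 45398 / 24.3960 = 1860.88 K
T_ad = 104 + 1860.88 = 1964.88 deg C


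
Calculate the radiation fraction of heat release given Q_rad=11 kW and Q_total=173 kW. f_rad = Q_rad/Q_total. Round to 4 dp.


f_rad = Q_rad / Q_total
f_rad = 11 / 173 = 0.0636


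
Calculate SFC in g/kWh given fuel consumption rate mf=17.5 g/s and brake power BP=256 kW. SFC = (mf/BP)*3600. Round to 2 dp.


SFC = (mf / BP) * 3600
Rate = 17.5 / 256 = 0.068359 g/(s*kW)
SFC = 0.068359 * 3600 = 246.09 g/kWh


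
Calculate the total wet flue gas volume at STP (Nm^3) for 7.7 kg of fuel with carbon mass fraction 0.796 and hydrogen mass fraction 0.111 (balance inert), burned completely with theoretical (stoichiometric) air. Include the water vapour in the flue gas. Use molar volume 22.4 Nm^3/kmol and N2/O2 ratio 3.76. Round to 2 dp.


Per kg fuel: CO2 = (C/12 kmol)*22.4 = (0.796/12)*22.4 = 1.48587 Nm^3
Per kg fuel: H2O = (H/2 kmol)*22.4 = (0.111/2)*22.4 = 1.24320 Nm^3
O2 needed per kg fuel = C/12 + H/4 = 0.796/12 + 0.111/4 = 0.09408333 kmol
Per kg fuel: N2 = O2*3.76*22.4 = 0.09408333*3.76*22.4 = 7.92407 Nm^3
Total per kg = 1.48587 + 1.24320 + 7.92407 = 10.65314 Nm^3
Total = 10.65314 * 7.7 = 82.03 Nm^3


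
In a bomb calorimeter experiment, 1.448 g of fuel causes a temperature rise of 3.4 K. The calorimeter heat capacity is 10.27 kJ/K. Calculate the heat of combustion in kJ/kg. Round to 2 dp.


Hc = C_cal * delta_T / m_fuel
Q_released = 10.27 * 3.4 = 34.9180 kJ
m_fuel = 1.448 g = 1.448/1000 kg = 0.001448 kg
Hc = 34.9180 / 0.001448 = 24114.64 kJ/kg


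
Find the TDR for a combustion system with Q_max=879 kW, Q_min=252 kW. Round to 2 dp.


TDR = Q_max / Q_min
TDR = 879 / 252 = 3.49


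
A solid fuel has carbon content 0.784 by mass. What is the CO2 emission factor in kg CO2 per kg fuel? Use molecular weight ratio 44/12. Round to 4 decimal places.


EF = C_frac * (M_CO2 / M_C)
EF = 0.784 * (44/12)
EF = 0.784 * 3.666667 = 2.8747 kg_CO2/kg_fuel


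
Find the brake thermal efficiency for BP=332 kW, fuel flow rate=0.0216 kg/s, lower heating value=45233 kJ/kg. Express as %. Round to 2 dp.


eta_BTE = (BP / (mf * LHV)) * 100
Denominator = 0.0216 * 45233 = 977.0328 kW
eta_BTE = (332 / 977.0328) * 100 = 33.98%


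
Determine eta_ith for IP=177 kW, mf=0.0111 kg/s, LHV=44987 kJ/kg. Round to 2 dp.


eta_ith = (IP / (mf * LHV)) * 100
Denominator = 0.0111 * 44987 = 499.3557 kW
eta_ith = (177 / 499.3557) * 100 = 35.45%


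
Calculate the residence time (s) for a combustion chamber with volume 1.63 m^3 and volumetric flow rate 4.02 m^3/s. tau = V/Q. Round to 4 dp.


tau = V / Q_flow
tau = 1.63 / 4.02 = 0.4055 s


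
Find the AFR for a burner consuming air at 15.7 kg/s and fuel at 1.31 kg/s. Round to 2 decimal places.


AFR = m_air / m_fuel
AFR = 15.7 / 1.31 = 11.98


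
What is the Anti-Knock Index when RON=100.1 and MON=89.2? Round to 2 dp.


AKI = (RON + MON) / 2
AKI = (100.1 + 89.2) / 2
AKI = 189.3 / 2 = 94.65


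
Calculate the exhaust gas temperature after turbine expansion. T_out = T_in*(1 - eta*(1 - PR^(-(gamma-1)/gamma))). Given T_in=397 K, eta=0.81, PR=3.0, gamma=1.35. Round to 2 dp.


T_out = T_in * (1 - eta * (1 - PR^(-(gamma-1)/gamma)))
Exponent = -(1.35-1)/1.35 = -0.25925926
PR^exp = 3.0^(-0.25925926) = 0.75214556
Factor = 1 - 0.81*(1 - 0.75214556) = 0.79923790
T_out = 397 * 0.79923790 = 317.30 K


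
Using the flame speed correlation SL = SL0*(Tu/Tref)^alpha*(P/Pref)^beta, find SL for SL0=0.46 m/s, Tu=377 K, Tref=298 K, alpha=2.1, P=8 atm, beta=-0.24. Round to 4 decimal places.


SL = SL0 * (Tu/Tref)^alpha * (P/Pref)^beta
T ratio = 377/298 = 1.26510067
(T ratio)^alpha = 1.26510067^2.1 = 1.638561
(P/Pref)^beta = 8^(-0.24) = 0.607097
SL = 0.46 * 1.638561 * 0.607097 = 0.4576 m/s


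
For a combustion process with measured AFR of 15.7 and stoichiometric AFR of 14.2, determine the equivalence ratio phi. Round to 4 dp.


phi = AFR_stoich / AFR_actual
phi = 14.2 / 15.7 = 0.9045


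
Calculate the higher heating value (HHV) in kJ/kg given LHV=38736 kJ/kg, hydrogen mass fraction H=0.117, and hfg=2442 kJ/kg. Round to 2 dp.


HHV = LHV + hfg * 9 * H
Water addition = 2442 * 9 * 0.117 = 2571.426 kJ/kg
HHV = 38736 + 2571.426 = 41307.43 kJ/kg


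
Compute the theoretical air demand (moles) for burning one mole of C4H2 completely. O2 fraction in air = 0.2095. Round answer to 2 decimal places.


Balanced combustion: C4H2 + 4.5 O2 -> 4 CO2 + 1 H2O
O2 needed = C + H/4 = 4 + 2/4 = 4.50 moles
Air moles = O2 / 0.2095 = 4.50 / 0.2095 = 21.48 moles air


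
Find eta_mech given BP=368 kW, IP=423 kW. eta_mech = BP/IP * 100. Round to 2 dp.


eta_mech = (BP / IP) * 100
Ratio = 368 / 423 = 0.8700
eta_mech = 0.8700 * 100 = 87.00%


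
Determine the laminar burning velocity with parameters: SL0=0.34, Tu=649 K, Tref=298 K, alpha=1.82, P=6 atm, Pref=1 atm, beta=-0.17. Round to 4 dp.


SL = SL0 * (Tu/Tref)^alpha * (P/Pref)^beta
T ratio = 649/298 = 2.17785235
(T ratio)^alpha = 2.17785235^1.82 = 4.122985
(P/Pref)^beta = 6^(-0.17) = 0.737419
SL = 0.34 * 4.122985 * 0.737419 = 1.0337 m/s


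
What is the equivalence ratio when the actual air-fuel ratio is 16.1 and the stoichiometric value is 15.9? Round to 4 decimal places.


phi = AFR_stoich / AFR_actual
phi = 15.9 / 16.1 = 0.9876


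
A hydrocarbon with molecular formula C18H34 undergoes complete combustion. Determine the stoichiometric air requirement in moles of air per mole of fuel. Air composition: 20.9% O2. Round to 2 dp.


Balanced combustion: C18H34 + 26.5 O2 -> 18 CO2 + 17 H2O
O2 needed = C + H/4 = 18 + 34/4 = 26.50 moles
Air moles = O2 / 0.209 = 26.50 / 0.209 = 126.79 moles air


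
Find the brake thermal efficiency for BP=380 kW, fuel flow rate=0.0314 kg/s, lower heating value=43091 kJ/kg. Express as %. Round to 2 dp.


eta_BTE = (BP / (mf * LHV)) * 100
Denominator = 0.0314 * 43091 = 1353.0574 kW
eta_BTE = (380 / 1353.0574) * 100 = 28.08%


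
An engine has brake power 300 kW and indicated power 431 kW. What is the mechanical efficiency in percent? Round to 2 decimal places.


eta_mech = (BP / IP) * 100
Ratio = 300 / 431 = 0.6961
eta_mech = 0.6961 * 100 = 69.61%


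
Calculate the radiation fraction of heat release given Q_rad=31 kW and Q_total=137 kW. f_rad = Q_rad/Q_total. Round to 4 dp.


f_rad = Q_rad / Q_total
f_rad = 31 / 137 = 0.2263


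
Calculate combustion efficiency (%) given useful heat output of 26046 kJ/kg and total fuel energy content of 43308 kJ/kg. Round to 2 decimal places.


Efficiency = (Q_useful / Q_fuel) * 100
Efficiency = (26046 / 43308) * 100
Efficiency = 0.6014 * 100 = 60.14%


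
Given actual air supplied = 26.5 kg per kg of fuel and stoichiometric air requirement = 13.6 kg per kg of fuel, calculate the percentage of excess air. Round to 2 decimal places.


Excess air = actual - stoichiometric = 26.5 - 13.6 = 12.90 kg/kg fuel
Excess air % = (excess / stoich) * 100 = (12.90 / 13.6) * 100 = 94.85%


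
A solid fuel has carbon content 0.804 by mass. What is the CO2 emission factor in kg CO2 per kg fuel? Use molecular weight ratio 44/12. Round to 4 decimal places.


EF = C_frac * (M_CO2 / M_C)
EF = 0.804 * (44/12)
EF = 0.804 * 3.666667 = 2.9480 kg_CO2/kg_fuel


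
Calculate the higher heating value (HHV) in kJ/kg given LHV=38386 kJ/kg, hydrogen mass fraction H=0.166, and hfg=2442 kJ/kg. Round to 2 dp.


HHV = LHV + hfg * 9 * H
Water addition = 2442 * 9 * 0.166 = 3648.348 kJ/kg
HHV = 38386 + 3648.348 = 42034.35 kJ/kg


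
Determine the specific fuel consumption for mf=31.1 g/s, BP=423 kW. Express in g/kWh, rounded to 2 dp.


SFC = (mf / BP) * 3600
Rate = 31.1 / 423 = 0.073522 g/(s*kW)
SFC = 0.073522 * 3600 = 264.68 g/kWh


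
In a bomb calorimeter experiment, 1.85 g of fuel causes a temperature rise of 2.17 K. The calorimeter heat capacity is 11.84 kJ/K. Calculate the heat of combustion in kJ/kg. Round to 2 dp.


Hc = C_cal * delta_T / m_fuel
Q_released = 11.84 * 2.17 = 25.6928 kJ
m_fuel = 1.85 g = 1.85/1000 kg = 0.001850 kg
Hc = 25.6928 / 0.001850 = 13888.00 kJ/kg


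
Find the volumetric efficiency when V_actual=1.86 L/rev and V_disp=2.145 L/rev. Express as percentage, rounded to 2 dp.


eta_v = (V_actual / V_disp) * 100
Ratio = 1.86 / 2.145 = 0.8671
eta_v = 0.8671 * 100 = 86.71%


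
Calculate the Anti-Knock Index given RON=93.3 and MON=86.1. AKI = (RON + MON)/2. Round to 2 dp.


AKI = (RON + MON) / 2
AKI = (93.3 + 86.1) / 2
AKI = 179.4 / 2 = 89.70


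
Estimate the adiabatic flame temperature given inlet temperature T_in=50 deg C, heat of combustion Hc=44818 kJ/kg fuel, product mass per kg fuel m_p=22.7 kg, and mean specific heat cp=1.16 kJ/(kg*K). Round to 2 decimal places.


T_ad = T_in + Hc / (m_p * cp)
Denominator = 22.7 * 1.16 = 26.3320
Temperature rise = 44818 / 26.3320 = 1702.04 K
T_ad = 50 + 1702.04 = 1752.04 deg C


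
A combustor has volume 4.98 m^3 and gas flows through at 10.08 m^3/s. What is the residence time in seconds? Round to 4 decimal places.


tau = V / Q_flow
tau = 4.98 / 10.08 = 0.4940 s


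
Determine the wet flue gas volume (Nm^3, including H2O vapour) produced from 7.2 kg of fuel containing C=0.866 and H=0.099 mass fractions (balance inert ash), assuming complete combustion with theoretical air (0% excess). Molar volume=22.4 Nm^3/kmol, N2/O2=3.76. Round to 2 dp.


Per kg fuel: CO2 = (C/12 kmol)*22.4 = (0.866/12)*22.4 = 1.61653 Nm^3
Per kg fuel: H2O = (H/2 kmol)*22.4 = (0.099/2)*22.4 = 1.10880 Nm^3
O2 needed per kg fuel = C/12 + H/4 = 0.866/12 + 0.099/4 = 0.09691667 kmol
Per kg fuel: N2 = O2*3.76*22.4 = 0.09691667*3.76*22.4 = 8.16271 Nm^3
Total per kg = 1.61653 + 1.10880 + 8.16271 = 10.88804 Nm^3
Total = 10.88804 * 7.2 = 78.39 Nm^3


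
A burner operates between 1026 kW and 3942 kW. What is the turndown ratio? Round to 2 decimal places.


TDR = Q_max / Q_min
TDR = 3942 / 1026 = 3.84


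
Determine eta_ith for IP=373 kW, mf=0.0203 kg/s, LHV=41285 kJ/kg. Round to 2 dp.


eta_ith = (IP / (mf * LHV)) * 100
Denominator = 0.0203 * 41285 = 838.0855 kW
eta_ith = (373 / 838.0855) * 100 = 44.51%


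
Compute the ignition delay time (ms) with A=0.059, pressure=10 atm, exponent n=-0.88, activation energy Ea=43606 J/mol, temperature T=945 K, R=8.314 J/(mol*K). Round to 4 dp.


tau = A * P^n * exp(Ea/(R*T))
P^n = 10^(-0.88) = 0.13182567
Ea/(R*T) = 43606/(8.314*945) = 5.550146
exp(Ea/(R*T)) = 257.275162
tau = 0.059 * 0.13182567 * 257.275162 = 2.0010 ms


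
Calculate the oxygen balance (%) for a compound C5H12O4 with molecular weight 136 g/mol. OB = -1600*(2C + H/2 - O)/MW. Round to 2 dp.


OB = -1600 * (2C + H/2 - O) / MW
Inner = 2*5 + 12/2 - 4 = 12.00
OB = -1600 * 12.00 / 136 = -141.18%


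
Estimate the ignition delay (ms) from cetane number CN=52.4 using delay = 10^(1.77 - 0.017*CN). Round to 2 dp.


delay = 10^(1.77 - 0.017*CN)
Exponent = 1.77 - 0.017*52.4 = 0.8792
delay = 10^0.8792 = 7.57 ms


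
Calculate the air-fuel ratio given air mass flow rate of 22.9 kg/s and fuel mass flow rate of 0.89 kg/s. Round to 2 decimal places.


AFR = m_air / m_fuel
AFR = 22.9 / 0.89 = 25.73


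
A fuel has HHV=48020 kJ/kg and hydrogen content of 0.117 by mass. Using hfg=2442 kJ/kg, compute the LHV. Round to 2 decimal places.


LHV = HHV - hfg * 9 * H
Water correction = 2442 * 9 * 0.117 = 2571.426 kJ/kg
LHV = 48020 - 2571.426 = 45448.57 kJ/kg


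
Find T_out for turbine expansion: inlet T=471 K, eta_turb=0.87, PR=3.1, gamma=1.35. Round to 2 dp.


T_out = T_in * (1 - eta * (1 - PR^(-(gamma-1)/gamma)))
Exponent = -(1.35-1)/1.35 = -0.25925926
PR^exp = 3.1^(-0.25925926) = 0.74577862
Factor = 1 - 0.87*(1 - 0.74577862) = 0.77882740
T_out = 471 * 0.77882740 = 366.83 K


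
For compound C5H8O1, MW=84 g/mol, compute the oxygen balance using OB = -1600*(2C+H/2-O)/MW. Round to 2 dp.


OB = -1600 * (2C + H/2 - O) / MW
Inner = 2*5 + 8/2 - 1 = 13.00
OB = -1600 * 13.00 / 84 = -247.62%


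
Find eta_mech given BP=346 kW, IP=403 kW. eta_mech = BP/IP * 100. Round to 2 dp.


eta_mech = (BP / IP) * 100
Ratio = 346 / 403 = 0.8586
eta_mech = 0.8586 * 100 = 85.86%


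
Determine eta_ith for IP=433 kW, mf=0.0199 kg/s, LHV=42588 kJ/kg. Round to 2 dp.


eta_ith = (IP / (mf * LHV)) * 100
Denominator = 0.0199 * 42588 = 847.5012 kW
eta_ith = (433 / 847.5012) * 100 = 51.09%


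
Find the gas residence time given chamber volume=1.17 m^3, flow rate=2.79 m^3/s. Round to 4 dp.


tau = V / Q_flow
tau = 1.17 / 2.79 = 0.4194 s


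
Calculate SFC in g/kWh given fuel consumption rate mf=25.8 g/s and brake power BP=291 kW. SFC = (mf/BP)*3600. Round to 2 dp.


SFC = (mf / BP) * 3600
Rate = 25.8 / 291 = 0.088660 g/(s*kW)
SFC = 0.088660 * 3600 = 319.18 g/kWh


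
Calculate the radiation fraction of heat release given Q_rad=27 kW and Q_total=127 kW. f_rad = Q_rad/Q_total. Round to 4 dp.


f_rad = Q_rad / Q_total
f_rad = 27 / 127 = 0.2126


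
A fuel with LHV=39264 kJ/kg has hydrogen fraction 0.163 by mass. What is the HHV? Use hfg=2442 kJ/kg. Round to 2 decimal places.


HHV = LHV + hfg * 9 * H
Water addition = 2442 * 9 * 0.163 = 3582.414 kJ/kg
HHV = 39264 + 3582.414 = 42846.41 kJ/kg


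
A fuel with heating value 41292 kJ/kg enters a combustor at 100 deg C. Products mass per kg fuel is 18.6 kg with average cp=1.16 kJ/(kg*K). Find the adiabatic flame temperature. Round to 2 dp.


T_ad = T_in + Hc / (m_p * cp)
Denominator = 18.6 * 1.16 = 21.5760
Temperature rise = 41292 / 21.5760 = 1913.79 K
T_ad = 100 + 1913.79 = 2013.79 deg C
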